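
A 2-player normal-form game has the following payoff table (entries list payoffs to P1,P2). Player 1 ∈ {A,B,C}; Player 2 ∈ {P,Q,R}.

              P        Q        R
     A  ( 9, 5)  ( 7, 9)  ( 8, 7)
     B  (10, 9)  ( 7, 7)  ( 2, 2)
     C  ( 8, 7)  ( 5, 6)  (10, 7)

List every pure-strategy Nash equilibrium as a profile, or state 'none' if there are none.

Nash profiles: (A,Q), (B,P), (C,R)

(A,P): not NE [P1→B gives 10>9; P2→Q gives 9>5]
(A,Q): NE
(A,R): not NE [P1→C gives 10>8; P2→Q gives 9>7]
(B,P): NE
(B,Q): not NE [P2→P gives 9>7]
(B,R): not NE [P1→C gives 10>2; P2→P gives 9>2]
(C,P): not NE [P1→B gives 10>8]
(C,Q): not NE [P1→B gives 7>5; P2→R gives 7>6]
(C,R): NE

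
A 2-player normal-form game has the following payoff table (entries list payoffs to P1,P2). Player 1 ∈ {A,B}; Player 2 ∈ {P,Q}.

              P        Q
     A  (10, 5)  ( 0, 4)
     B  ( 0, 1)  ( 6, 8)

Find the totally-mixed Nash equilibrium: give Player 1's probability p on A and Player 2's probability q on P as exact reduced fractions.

p=7/8, q=3/8

P1 indiff ⇒ q·10+(1-q)·0 = q·0+(1-q)·6 ⇒ q(10) = (1-q)(6) ⇒ q = 3/8
P2 indiff ⇒ p·5+(1-p)·1 = p·4+(1-p)·8 ⇒ p(1) = (1-p)(7) ⇒ p = 7/8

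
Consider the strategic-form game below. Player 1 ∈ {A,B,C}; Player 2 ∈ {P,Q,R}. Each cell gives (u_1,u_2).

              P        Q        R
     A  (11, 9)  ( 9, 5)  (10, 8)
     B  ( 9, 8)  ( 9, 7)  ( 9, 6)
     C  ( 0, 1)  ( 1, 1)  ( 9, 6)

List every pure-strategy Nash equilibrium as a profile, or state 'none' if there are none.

Nash profiles: (A,P)

(A,P): NE
(A,Q): not NE [P2→P gives 9>5]
(A,R): not NE [P2→P gives 9>8]
(B,P): not NE [P1→A gives 11>9]
(B,Q): not NE [P2→P gives 8>7]
(B,R): not NE [P1→A gives 10>9; P2→P gives 8>6]
(C,P): not NE [P1→A gives 11>0; P2→R gives 6>1]
(C,Q): not NE [P1→B gives 9>1; P2→R gives 6>1]
(C,R): not NE [P1→A gives 10>9]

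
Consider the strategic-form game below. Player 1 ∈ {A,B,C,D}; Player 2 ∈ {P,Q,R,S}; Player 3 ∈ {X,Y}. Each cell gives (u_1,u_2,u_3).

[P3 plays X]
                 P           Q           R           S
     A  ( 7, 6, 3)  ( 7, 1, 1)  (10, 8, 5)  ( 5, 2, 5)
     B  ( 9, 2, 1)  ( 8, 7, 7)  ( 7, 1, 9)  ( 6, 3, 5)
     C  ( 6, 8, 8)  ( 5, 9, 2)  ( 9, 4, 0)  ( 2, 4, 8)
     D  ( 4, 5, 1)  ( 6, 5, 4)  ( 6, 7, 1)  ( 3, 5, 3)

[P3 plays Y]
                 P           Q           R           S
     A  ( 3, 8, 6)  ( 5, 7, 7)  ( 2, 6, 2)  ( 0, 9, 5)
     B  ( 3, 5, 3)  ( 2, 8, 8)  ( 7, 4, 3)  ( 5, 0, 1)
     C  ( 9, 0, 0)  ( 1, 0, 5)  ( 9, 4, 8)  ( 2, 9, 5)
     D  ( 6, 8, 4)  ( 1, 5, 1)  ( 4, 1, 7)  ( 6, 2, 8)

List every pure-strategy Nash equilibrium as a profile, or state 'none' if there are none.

NE set: (A,R,X)

(A,P,X): not NE [P1→B gives 9>7; P2→R gives 8>6; P3→Y gives 6>3]
(A,P,Y): not NE [P1→C gives 9>3; P2→S gives 9>8]
(A,Q,X): not NE [P1→B gives 8>7; P2→R gives 8>1; P3→Y gives 7>1]
(A,Q,Y): not NE [P2→S gives 9>7]
(A,R,X): NE
(A,R,Y): not NE [P1→C gives 9>2; P2→S gives 9>6; P3→X gives 5>2]
(A,S,X): not NE [P1→B gives 6>5; P2→R gives 8>2]
(A,S,Y): not NE [P1→D gives 6>0]
(B,P,X): not NE [P2→Q gives 7>2; P3→Y gives 3>1]
(B,P,Y): not NE [P1→C gives 9>3; P2→Q gives 8>5]
(B,Q,X): not NE [P3→Y gives 8>7]
(B,Q,Y): not NE [P1→A gives 5>2]
(B,R,X): not NE [P1→A gives 10>7; P2→Q gives 7>1]
(B,R,Y): not NE [P1→C gives 9>7; P2→Q gives 8>4; P3→X gives 9>3]
(B,S,X): not NE [P2→Q gives 7>3]
(B,S,Y): not NE [P1→D gives 6>5; P2→Q gives 8>0; P3→X gives 5>1]
(C,P,X): not NE [P1→B gives 9>6; P2→Q gives 9>8]
(C,P,Y): not NE [P2→S gives 9>0; P3→X gives 8>0]
(C,Q,X): not NE [P1→B gives 8>5; P3→Y gives 5>2]
(C,Q,Y): not NE [P1→A gives 5>1; P2→S gives 9>0]
(C,R,X): not NE [P1→A gives 10>9; P2→Q gives 9>4; P3→Y gives 8>0]
(C,R,Y): not NE [P2→S gives 9>4]
(C,S,X): not NE [P1→B gives 6>2; P2→Q gives 9>4]
(C,S,Y): not NE [P1→D gives 6>2; P3→X gives 8>5]
(D,P,X): not NE [P1→B gives 9>4; P2→R gives 7>5; P3→Y gives 4>1]
(D,P,Y): not NE [P1→C gives 9>6]
(D,Q,X): not NE [P1→B gives 8>6; P2→R gives 7>5]
(D,Q,Y): not NE [P1→A gives 5>1; P2→P gives 8>5; P3→X gives 4>1]
(D,R,X): not NE [P1→A gives 10>6; P3→Y gives 7>1]
(D,R,Y): not NE [P1→C gives 9>4; P2→P gives 8>1]
(D,S,X): not NE [P1→B gives 6>3; P2→R gives 7>5; P3→Y gives 8>3]
(D,S,Y): not NE [P2→P gives 8>2]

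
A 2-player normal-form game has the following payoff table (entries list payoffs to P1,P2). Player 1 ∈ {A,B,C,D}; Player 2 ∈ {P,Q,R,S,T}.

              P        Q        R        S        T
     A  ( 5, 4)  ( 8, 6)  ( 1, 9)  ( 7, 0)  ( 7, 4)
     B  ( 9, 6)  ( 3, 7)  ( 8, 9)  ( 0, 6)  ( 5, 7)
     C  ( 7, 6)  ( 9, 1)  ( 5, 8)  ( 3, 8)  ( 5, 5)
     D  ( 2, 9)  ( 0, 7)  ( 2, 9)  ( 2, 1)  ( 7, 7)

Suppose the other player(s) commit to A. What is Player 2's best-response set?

u_2(P vs A) = 4
u_2(Q vs A) = 6
u_2(R vs A) = 9
u_2(S vs A) = 0
u_2(T vs A) = 4
max payoff 9 at {R}

P2 best: {R}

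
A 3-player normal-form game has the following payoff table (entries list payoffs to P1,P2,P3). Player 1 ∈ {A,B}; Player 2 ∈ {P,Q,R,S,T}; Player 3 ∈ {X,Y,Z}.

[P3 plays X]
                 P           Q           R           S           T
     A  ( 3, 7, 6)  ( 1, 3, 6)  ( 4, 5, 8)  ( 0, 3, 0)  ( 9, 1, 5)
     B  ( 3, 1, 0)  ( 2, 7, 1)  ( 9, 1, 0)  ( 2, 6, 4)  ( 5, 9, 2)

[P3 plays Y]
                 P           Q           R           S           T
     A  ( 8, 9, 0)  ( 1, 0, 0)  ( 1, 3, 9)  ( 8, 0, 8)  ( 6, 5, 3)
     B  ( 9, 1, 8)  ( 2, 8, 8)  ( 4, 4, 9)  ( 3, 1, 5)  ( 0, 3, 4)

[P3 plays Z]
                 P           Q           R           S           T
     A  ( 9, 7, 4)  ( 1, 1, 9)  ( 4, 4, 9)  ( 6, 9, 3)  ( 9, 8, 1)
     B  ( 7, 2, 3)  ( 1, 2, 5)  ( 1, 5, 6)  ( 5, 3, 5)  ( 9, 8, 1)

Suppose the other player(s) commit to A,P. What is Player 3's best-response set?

u_3(X vs A,P) = 6
u_3(Y vs A,P) = 0
u_3(Z vs A,P) = 4
max payoff 6 at {X}

BR_3 = {X}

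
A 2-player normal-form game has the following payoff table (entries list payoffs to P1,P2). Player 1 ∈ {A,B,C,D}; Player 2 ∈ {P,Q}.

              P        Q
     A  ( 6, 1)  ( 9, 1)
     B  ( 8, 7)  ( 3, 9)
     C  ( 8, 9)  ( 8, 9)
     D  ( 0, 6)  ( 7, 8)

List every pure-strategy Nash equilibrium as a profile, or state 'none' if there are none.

PSNE = {(A,Q), (C,P)}

(A,P): not NE [P1→C gives 8>6]
(A,Q): NE
(B,P): not NE [P2→Q gives 9>7]
(B,Q): not NE [P1→A gives 9>3]
(C,P): NE
(C,Q): not NE [P1→A gives 9>8]
(D,P): not NE [P1→C gives 8>0; P2→Q gives 8>6]
(D,Q): not NE [P1→A gives 9>7]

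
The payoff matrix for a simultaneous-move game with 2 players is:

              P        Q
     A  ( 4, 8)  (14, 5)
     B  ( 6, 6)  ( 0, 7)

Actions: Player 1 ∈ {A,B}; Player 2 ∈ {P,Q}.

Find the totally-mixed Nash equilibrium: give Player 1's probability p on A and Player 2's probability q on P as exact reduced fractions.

(p,q) = (1/4, 7/8)

P1 indiff ⇒ q·4+(1-q)·14 = q·6+(1-q)·0 ⇒ q(-2) = (1-q)(-14) ⇒ q = 7/8
P2 indiff ⇒ p·8+(1-p)·6 = p·5+(1-p)·7 ⇒ p(3) = (1-p)(1) ⇒ p = 1/4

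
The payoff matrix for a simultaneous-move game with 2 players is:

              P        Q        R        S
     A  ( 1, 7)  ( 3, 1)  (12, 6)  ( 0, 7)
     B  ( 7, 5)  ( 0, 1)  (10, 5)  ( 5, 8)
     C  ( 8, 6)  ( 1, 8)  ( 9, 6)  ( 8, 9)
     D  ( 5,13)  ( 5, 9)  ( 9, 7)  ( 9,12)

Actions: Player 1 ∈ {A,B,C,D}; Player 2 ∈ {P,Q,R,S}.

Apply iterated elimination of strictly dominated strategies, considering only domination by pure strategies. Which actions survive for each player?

Remaining: P1:{C,D} P2:{P,S}

P2 drop Q (S beats it: A:7>1 B:8>1 C:9>8 D:12>9)
P2 drop R (S beats it: A:7>6 B:8>5 C:9>6 D:12>7)
P1 drop A (B beats it: P:7>1 S:5>0)
P1 drop B (C beats it: P:8>7 S:8>5)
P1→{C,D} P2→{P,S}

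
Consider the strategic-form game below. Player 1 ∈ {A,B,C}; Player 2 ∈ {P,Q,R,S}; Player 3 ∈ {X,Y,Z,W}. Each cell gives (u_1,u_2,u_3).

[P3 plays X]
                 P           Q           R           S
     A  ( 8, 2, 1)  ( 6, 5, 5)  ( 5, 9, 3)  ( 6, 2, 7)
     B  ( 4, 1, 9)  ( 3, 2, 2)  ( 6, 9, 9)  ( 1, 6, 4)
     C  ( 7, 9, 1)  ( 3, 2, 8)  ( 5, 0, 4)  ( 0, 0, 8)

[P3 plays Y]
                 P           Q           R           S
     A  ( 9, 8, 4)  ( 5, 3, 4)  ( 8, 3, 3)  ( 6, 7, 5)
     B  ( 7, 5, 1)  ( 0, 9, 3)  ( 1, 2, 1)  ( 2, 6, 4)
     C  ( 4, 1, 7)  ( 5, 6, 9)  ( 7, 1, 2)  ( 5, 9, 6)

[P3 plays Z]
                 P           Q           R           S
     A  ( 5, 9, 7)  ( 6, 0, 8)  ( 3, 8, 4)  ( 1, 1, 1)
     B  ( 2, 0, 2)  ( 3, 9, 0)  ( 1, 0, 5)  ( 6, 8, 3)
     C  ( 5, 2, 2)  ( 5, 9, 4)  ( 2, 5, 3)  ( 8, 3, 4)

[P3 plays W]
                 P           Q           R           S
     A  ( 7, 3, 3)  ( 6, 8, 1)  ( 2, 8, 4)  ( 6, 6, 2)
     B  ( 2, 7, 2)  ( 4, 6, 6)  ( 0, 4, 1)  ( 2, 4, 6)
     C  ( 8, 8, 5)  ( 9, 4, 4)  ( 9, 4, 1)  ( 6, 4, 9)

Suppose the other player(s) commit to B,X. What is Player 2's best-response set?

u_2(P vs B,X) = 1
u_2(Q vs B,X) = 2
u_2(R vs B,X) = 9
u_2(S vs B,X) = 6
max payoff 9 at {R}

P2 best: {R}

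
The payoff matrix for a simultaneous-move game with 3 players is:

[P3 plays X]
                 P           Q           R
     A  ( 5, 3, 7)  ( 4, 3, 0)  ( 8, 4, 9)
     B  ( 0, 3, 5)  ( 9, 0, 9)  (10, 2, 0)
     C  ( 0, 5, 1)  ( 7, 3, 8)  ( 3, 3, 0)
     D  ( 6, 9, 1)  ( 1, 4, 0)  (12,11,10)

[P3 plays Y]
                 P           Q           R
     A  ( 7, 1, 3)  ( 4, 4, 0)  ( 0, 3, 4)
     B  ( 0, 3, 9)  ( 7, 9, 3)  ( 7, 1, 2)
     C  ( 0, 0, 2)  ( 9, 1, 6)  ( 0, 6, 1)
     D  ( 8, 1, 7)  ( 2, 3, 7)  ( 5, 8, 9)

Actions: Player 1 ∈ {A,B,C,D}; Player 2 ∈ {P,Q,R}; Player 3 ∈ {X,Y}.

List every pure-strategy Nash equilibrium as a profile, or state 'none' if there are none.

NE set: (D,R,X)

(A,P,X): not NE [P1→D gives 6>5; P2→R gives 4>3]
(A,P,Y): not NE [P1→D gives 8>7; P2→Q gives 4>1; P3→X gives 7>3]
(A,Q,X): not NE [P1→B gives 9>4; P2→R gives 4>3]
(A,Q,Y): not NE [P1→C gives 9>4]
(A,R,X): not NE [P1→D gives 12>8]
(A,R,Y): not NE [P1→B gives 7>0; P2→Q gives 4>3; P3→X gives 9>4]
(B,P,X): not NE [P1→D gives 6>0; P3→Y gives 9>5]
(B,P,Y): not NE [P1→D gives 8>0; P2→Q gives 9>3]
(B,Q,X): not NE [P2→P gives 3>0]
(B,Q,Y): not NE [P1→C gives 9>7; P3→X gives 9>3]
(B,R,X): not NE [P1→D gives 12>10; P2→P gives 3>2; P3→Y gives 2>0]
(B,R,Y): not NE [P2→Q gives 9>1]
(C,P,X): not NE [P1→D gives 6>0; P3→Y gives 2>1]
(C,P,Y): not NE [P1→D gives 8>0; P2→R gives 6>0]
(C,Q,X): not NE [P1→B gives 9>7; P2→P gives 5>3]
(C,Q,Y): not NE [P2→R gives 6>1; P3→X gives 8>6]
(C,R,X): not NE [P1→D gives 12>3; P2→P gives 5>3; P3→Y gives 1>0]
(C,R,Y): not NE [P1→B gives 7>0]
(D,P,X): not NE [P2→R gives 11>9; P3→Y gives 7>1]
(D,P,Y): not NE [P2→R gives 8>1]
(D,Q,X): not NE [P1→B gives 9>1; P2→R gives 11>4; P3→Y gives 7>0]
(D,Q,Y): not NE [P1→C gives 9>2; P2→R gives 8>3]
(D,R,X): NE
(D,R,Y): not NE [P1→B gives 7>5; P3→X gives 10>9]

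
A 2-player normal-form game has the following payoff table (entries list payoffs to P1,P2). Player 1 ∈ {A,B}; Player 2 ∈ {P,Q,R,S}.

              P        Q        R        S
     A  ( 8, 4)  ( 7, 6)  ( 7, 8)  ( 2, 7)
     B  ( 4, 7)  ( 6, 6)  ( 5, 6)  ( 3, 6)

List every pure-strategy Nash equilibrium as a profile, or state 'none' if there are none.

NE set: (A,R)

(A,P): not NE [P2→R gives 8>4]
(A,Q): not NE [P2→R gives 8>6]
(A,R): NE
(A,S): not NE [P1→B gives 3>2; P2→R gives 8>7]
(B,P): not NE [P1→A gives 8>4]
(B,Q): not NE [P1→A gives 7>6; P2→P gives 7>6]
(B,R): not NE [P1→A gives 7>5; P2→P gives 7>6]
(B,S): not NE [P2→P gives 7>6]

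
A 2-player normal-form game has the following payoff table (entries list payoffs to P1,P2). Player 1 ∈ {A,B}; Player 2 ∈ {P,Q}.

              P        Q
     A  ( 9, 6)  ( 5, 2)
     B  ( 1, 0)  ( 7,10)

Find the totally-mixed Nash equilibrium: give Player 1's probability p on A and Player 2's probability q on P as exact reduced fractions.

p=5/7, q=1/5

P1 indiff ⇒ q·9+(1-q)·5 = q·1+(1-q)·7 ⇒ q(8) = (1-q)(2) ⇒ q = 1/5
P2 indiff ⇒ p·6+(1-p)·0 = p·2+(1-p)·10 ⇒ p(4) = (1-p)(10) ⇒ p = 5/7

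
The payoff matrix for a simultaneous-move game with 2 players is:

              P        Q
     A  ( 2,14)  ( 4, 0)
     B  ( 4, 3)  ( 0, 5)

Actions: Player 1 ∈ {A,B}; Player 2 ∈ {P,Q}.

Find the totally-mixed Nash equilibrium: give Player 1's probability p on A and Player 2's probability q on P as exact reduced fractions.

P1 indiff ⇒ q·2+(1-q)·4 = q·4+(1-q)·0 ⇒ q(-2) = (1-q)(-4) ⇒ q = 2/3
P2 indiff ⇒ p·14+(1-p)·3 = p·0+(1-p)·5 ⇒ p(14) = (1-p)(2) ⇒ p = 1/8

p=1/8, q=2/3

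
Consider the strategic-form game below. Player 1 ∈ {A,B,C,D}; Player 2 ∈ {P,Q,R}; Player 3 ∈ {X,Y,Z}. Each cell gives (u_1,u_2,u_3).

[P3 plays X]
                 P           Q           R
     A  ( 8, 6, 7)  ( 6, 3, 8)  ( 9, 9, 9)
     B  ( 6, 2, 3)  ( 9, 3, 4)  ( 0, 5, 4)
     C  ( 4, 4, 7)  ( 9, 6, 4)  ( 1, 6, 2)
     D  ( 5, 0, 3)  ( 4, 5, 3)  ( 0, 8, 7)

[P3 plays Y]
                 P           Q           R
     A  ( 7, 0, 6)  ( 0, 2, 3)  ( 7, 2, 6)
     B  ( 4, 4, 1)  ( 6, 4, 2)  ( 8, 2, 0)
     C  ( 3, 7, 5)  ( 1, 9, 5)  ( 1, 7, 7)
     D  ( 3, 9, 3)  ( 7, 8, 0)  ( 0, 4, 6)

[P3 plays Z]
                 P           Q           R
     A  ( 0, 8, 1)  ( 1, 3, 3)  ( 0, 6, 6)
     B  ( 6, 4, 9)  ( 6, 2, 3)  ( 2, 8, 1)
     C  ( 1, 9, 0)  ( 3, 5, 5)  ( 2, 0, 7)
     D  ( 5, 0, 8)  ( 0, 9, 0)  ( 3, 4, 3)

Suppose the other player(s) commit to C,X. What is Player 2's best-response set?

argmax u_2 = {Q,R}

u_2(P vs C,X) = 4
u_2(Q vs C,X) = 6
u_2(R vs C,X) = 6
max payoff 6 at {Q,R}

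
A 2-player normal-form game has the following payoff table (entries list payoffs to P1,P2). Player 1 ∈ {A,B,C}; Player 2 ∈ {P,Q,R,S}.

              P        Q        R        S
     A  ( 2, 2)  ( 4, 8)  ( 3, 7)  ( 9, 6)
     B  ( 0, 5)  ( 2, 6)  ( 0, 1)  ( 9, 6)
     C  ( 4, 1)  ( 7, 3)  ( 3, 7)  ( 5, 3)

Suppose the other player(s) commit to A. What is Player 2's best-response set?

u_2(P vs A) = 2
u_2(Q vs A) = 8
u_2(R vs A) = 7
u_2(S vs A) = 6
max payoff 8 at {Q}

P2 best: {Q}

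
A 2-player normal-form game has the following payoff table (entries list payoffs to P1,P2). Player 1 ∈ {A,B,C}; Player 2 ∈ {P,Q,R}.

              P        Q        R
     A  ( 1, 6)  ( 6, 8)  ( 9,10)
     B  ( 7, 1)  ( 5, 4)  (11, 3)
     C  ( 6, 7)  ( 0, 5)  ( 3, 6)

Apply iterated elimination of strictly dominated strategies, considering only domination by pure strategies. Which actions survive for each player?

IESDS → P1:{A,B} P2:{Q,R}

P1 drop C (B beats it: P:7>6 Q:5>0 R:11>3)
P2 drop P (Q beats it: A:8>6 B:4>1)
P1→{A,B} P2→{Q,R}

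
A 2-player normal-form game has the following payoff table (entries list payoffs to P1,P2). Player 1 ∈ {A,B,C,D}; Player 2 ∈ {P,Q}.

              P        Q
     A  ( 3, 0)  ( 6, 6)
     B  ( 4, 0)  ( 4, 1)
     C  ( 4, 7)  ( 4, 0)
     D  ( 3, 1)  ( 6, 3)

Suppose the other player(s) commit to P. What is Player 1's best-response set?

u_1(A vs P) = 3
u_1(B vs P) = 4
u_1(C vs P) = 4
u_1(D vs P) = 3
max payoff 4 at {B,C}

BR_1 = {B,C}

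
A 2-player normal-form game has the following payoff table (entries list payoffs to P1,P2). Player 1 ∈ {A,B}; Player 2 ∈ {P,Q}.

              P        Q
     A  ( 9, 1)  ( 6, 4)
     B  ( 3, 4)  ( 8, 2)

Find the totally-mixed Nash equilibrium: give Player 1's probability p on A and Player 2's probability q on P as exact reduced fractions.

P1 indiff ⇒ q·9+(1-q)·6 = q·3+(1-q)·8 ⇒ q(6) = (1-q)(2) ⇒ q = 1/4
P2 indiff ⇒ p·1+(1-p)·4 = p·4+(1-p)·2 ⇒ p(-3) = (1-p)(-2) ⇒ p = 2/5

(p,q) = (2/5, 1/4)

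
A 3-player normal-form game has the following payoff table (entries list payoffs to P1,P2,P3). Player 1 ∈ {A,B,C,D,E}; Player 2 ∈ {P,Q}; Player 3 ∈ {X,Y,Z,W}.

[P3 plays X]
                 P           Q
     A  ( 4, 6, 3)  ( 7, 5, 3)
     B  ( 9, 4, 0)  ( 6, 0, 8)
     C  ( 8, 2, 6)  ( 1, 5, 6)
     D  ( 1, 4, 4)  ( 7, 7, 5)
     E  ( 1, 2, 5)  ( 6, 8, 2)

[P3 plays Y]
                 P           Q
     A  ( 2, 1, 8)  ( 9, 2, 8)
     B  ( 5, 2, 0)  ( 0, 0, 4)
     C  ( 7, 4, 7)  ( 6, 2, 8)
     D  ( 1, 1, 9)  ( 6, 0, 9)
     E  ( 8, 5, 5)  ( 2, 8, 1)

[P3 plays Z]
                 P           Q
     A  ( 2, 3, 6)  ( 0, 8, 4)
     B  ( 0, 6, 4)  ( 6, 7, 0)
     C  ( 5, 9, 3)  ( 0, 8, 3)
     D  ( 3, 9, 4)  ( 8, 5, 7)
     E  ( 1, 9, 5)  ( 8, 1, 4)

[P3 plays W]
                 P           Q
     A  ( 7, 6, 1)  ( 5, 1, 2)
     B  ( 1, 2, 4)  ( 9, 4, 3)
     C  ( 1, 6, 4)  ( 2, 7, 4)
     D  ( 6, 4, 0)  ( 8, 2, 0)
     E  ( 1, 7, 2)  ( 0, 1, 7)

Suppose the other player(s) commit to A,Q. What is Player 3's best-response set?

u_3(X vs A,Q) = 3
u_3(Y vs A,Q) = 8
u_3(Z vs A,Q) = 4
u_3(W vs A,Q) = 2
max payoff 8 at {Y}

argmax u_3 = {Y}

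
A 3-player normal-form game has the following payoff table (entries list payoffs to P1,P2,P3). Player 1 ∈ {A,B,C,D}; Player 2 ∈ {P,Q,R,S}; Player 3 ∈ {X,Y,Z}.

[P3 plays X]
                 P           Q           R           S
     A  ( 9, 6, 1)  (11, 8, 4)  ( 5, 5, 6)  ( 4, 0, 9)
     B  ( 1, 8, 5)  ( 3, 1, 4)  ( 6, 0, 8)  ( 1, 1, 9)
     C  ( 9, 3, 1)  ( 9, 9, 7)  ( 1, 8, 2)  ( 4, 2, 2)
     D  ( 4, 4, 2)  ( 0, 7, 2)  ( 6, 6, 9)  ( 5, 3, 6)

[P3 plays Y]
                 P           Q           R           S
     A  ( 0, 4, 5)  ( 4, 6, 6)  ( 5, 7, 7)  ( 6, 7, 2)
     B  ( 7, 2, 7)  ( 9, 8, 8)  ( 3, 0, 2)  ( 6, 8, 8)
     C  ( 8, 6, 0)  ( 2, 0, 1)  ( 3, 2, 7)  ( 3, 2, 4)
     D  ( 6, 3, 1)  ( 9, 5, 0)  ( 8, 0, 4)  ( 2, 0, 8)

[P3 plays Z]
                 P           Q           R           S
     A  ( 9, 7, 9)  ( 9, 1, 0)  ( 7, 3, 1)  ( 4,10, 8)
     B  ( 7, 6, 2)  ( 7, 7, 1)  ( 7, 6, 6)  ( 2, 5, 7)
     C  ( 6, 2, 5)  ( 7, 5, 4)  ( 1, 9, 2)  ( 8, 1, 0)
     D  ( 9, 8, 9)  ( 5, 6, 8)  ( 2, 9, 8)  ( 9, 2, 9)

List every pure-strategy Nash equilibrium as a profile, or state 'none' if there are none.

NE set: (B,Q,Y)

(A,P,X): not NE [P2→Q gives 8>6; P3→Z gives 9>1]
(A,P,Y): not NE [P1→C gives 8>0; P2→S gives 7>4; P3→Z gives 9>5]
(A,P,Z): not NE [P2→S gives 10>7]
(A,Q,X): not NE [P3→Y gives 6>4]
(A,Q,Y): not NE [P1→D gives 9>4; P2→S gives 7>6]
(A,Q,Z): not NE [P2→S gives 10>1; P3→Y gives 6>0]
(A,R,X): not NE [P1→D gives 6>5; P2→Q gives 8>5; P3→Y gives 7>6]
(A,R,Y): not NE [P1→D gives 8>5]
(A,R,Z): not NE [P2→S gives 10>3; P3→Y gives 7>1]
(A,S,X): not NE [P1→D gives 5>4; P2→Q gives 8>0]
(A,S,Y): not NE [P3→X gives 9>2]
(A,S,Z): not NE [P1→D gives 9>4; P3→X gives 9>8]
(B,P,X): not NE [P1→C gives 9>1; P3→Y gives 7>5]
(B,P,Y): not NE [P1→C gives 8>7; P2→S gives 8>2]
(B,P,Z): not NE [P1→D gives 9>7; P2→Q gives 7>6; P3→Y gives 7>2]
(B,Q,X): not NE [P1→A gives 11>3; P2→P gives 8>1; P3→Y gives 8>4]
(B,Q,Y): NE
(B,Q,Z): not NE [P1→A gives 9>7; P3→Y gives 8>1]
(B,R,X): not NE [P2→P gives 8>0]
(B,R,Y): not NE [P1→D gives 8>3; P2→S gives 8>0; P3→X gives 8>2]
(B,R,Z): not NE [P2→Q gives 7>6; P3→X gives 8>6]
(B,S,X): not NE [P1→D gives 5>1; P2→P gives 8>1]
(B,S,Y): not NE [P3→X gives 9>8]
(B,S,Z): not NE [P1→D gives 9>2; P2→Q gives 7>5; P3→X gives 9>7]
(C,P,X): not NE [P2→Q gives 9>3; P3→Z gives 5>1]
(C,P,Y): not NE [P3→Z gives 5>0]
(C,P,Z): not NE [P1→D gives 9>6; P2→R gives 9>2]
(C,Q,X): not NE [P1→A gives 11>9]
(C,Q,Y): not NE [P1→D gives 9>2; P2→P gives 6>0; P3→X gives 7>1]
(C,Q,Z): not NE [P1→A gives 9>7; P2→R gives 9>5; P3→X gives 7>4]
(C,R,X): not NE [P1→D gives 6>1; P2→Q gives 9>8; P3→Y gives 7>2]
(C,R,Y): not NE [P1→D gives 8>3; P2→P gives 6>2]
(C,R,Z): not NE [P1→B gives 7>1; P3→Y gives 7>2]
(C,S,X): not NE [P1→D gives 5>4; P2→Q gives 9>2; P3→Y gives 4>2]
(C,S,Y): not NE [P1→B gives 6>3; P2→P gives 6>2]
(C,S,Z): not NE [P1→D gives 9>8; P2→R gives 9>1; P3→Y gives 4>0]
(D,P,X): not NE [P1→C gives 9>4; P2→Q gives 7>4; P3→Z gives 9>2]
(D,P,Y): not NE [P1→C gives 8>6; P2→Q gives 5>3; P3→Z gives 9>1]
(D,P,Z): not NE [P2→R gives 9>8]
(D,Q,X): not NE [P1→A gives 11>0; P3→Z gives 8>2]
(D,Q,Y): not NE [P3→Z gives 8>0]
(D,Q,Z): not NE [P1→A gives 9>5; P2→R gives 9>6]
(D,R,X): not NE [P2→Q gives 7>6]
(D,R,Y): not NE [P2→Q gives 5>0; P3→X gives 9>4]
(D,R,Z): not NE [P1→B gives 7>2; P3→X gives 9>8]
(D,S,X): not NE [P2→Q gives 7>3; P3→Z gives 9>6]
(D,S,Y): not NE [P1→B gives 6>2; P2→Q gives 5>0; P3→Z gives 9>8]
(D,S,Z): not NE [P2→R gives 9>2]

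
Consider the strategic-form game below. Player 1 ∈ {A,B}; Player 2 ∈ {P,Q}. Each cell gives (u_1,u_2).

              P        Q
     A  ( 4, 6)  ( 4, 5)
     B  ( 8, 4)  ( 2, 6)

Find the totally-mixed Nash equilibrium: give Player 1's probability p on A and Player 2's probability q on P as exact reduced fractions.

p=2/3, q=1/3

P1 indiff ⇒ q·4+(1-q)·4 = q·8+(1-q)·2 ⇒ q(-4) = (1-q)(-2) ⇒ q = 1/3
P2 indiff ⇒ p·6+(1-p)·4 = p·5+(1-p)·6 ⇒ p(1) = (1-p)(2) ⇒ p = 2/3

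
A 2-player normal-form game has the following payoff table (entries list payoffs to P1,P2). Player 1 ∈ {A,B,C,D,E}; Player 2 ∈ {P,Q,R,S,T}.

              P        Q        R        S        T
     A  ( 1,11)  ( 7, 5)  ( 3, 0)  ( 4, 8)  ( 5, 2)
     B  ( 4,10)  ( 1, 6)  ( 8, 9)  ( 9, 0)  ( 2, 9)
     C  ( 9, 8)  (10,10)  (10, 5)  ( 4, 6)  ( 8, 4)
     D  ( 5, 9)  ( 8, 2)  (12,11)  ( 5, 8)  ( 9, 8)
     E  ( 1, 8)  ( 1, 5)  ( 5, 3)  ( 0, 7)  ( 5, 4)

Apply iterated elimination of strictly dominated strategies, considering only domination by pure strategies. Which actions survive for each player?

P1 drop A (D beats it: P:5>1 Q:8>7 R:12>3 S:5>4 T:9>5)
P1 drop E (C beats it: P:9>1 Q:10>1 R:10>5 S:4>0 T:8>5)
P2 drop S (P beats it: B:10>0 C:8>6 D:9>8)
P1 drop B (C beats it: P:9>4 Q:10>1 R:10>8 T:8>2)
P2 drop T (P beats it: C:8>4 D:9>8)
P1→{C,D} P2→{P,Q,R}

IESDS → P1:{C,D} P2:{P,Q,R}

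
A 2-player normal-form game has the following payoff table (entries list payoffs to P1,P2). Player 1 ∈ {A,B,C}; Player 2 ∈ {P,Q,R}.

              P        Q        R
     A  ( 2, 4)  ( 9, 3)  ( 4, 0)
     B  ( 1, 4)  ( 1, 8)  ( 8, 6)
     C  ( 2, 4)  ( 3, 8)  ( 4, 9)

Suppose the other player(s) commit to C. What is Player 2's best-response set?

argmax u_2 = {R}

u_2(P vs C) = 4
u_2(Q vs C) = 8
u_2(R vs C) = 9
max payoff 9 at {R}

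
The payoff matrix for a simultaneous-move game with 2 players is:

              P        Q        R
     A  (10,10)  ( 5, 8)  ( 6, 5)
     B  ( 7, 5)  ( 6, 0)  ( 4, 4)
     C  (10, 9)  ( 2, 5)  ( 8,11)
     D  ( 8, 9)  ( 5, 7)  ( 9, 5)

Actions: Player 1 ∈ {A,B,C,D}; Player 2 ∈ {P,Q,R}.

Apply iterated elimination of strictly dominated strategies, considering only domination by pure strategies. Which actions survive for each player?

P2 drop Q (P beats it: A:10>8 B:5>0 C:9>5 D:9>7)
P1 drop B (A beats it: P:10>7 R:6>4)
P1→{A,C,D} P2→{P,R}

Survivors P1:{A,C,D} P2:{P,R}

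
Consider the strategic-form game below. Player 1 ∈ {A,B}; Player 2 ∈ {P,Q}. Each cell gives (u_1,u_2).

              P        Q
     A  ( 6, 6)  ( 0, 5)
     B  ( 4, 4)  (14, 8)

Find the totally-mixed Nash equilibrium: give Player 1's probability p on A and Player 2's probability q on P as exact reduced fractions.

p=4/5, q=7/8

P1 indiff ⇒ q·6+(1-q)·0 = q·4+(1-q)·14 ⇒ q(2) = (1-q)(14) ⇒ q = 7/8
P2 indiff ⇒ p·6+(1-p)·4 = p·5+(1-p)·8 ⇒ p(1) = (1-p)(4) ⇒ p = 4/5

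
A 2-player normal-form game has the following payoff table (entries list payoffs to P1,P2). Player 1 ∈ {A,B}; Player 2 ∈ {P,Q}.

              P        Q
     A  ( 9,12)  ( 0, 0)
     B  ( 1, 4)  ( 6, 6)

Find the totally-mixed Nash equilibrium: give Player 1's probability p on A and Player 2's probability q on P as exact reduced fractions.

P1 mixes 1/7 on A; P2 mixes 3/7 on P

P1 indiff ⇒ q·9+(1-q)·0 = q·1+(1-q)·6 ⇒ q(8) = (1-q)(6) ⇒ q = 3/7
P2 indiff ⇒ p·12+(1-p)·4 = p·0+(1-p)·6 ⇒ p(12) = (1-p)(2) ⇒ p = 1/7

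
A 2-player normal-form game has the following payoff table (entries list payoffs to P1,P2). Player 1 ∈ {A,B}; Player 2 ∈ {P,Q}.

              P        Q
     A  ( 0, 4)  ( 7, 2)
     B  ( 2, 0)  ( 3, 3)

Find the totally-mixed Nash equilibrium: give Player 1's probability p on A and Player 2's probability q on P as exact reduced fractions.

P1 mixes 3/5 on A; P2 mixes 2/3 on P

P1 indiff ⇒ q·0+(1-q)·7 = q·2+(1-q)·3 ⇒ q(-2) = (1-q)(-4) ⇒ q = 2/3
P2 indiff ⇒ p·4+(1-p)·0 = p·2+(1-p)·3 ⇒ p(2) = (1-p)(3) ⇒ p = 3/5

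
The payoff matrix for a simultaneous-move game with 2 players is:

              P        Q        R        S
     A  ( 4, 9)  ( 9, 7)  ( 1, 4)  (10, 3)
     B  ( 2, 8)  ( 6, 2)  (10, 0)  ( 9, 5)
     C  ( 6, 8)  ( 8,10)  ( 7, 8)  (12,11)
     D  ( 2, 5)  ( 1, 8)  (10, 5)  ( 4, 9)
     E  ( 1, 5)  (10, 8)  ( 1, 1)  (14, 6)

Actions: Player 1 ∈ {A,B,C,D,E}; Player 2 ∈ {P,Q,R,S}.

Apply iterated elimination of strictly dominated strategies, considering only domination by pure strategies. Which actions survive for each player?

Remaining: P1:{A,C,E} P2:{P,Q,S}

P2 drop R (Q beats it: A:7>4 B:2>0 C:10>8 D:8>5 E:8>1)
P1 drop B (A beats it: P:4>2 Q:9>6 S:10>9)
P1 drop D (A beats it: P:4>2 Q:9>1 S:10>4)
P1→{A,C,E} P2→{P,Q,S}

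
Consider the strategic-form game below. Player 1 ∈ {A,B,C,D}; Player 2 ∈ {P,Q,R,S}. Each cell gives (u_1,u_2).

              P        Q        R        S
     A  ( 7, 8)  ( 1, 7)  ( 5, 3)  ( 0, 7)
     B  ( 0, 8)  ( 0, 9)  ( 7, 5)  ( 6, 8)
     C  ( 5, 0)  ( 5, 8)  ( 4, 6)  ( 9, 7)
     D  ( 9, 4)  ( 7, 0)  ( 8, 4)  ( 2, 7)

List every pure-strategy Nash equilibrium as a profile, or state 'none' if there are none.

(A,P): not NE [P1→D gives 9>7]
(A,Q): not NE [P1→D gives 7>1; P2→P gives 8>7]
(A,R): not NE [P1→D gives 8>5; P2→P gives 8>3]
(A,S): not NE [P1→C gives 9>0; P2→P gives 8>7]
(B,P): not NE [P1→D gives 9>0; P2→Q gives 9>8]
(B,Q): not NE [P1→D gives 7>0]
(B,R): not NE [P1→D gives 8>7; P2→Q gives 9>5]
(B,S): not NE [P1→C gives 9>6; P2→Q gives 9>8]
(C,P): not NE [P1→D gives 9>5; P2→Q gives 8>0]
(C,Q): not NE [P1→D gives 7>5]
(C,R): not NE [P1→D gives 8>4; P2→Q gives 8>6]
(C,S): not NE [P2→Q gives 8>7]
(D,P): not NE [P2→S gives 7>4]
(D,Q): not NE [P2→S gives 7>0]
(D,R): not NE [P2→S gives 7>4]
(D,S): not NE [P1→C gives 9>2]

PSNE: ∅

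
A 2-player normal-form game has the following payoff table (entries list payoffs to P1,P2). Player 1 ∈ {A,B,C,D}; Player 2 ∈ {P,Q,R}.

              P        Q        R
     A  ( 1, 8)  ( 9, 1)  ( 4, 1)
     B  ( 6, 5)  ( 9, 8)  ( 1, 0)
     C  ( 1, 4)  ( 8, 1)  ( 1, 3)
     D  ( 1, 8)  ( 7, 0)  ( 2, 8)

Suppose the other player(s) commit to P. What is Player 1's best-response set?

u_1(A vs P) = 1
u_1(B vs P) = 6
u_1(C vs P) = 1
u_1(D vs P) = 1
max payoff 6 at {B}

argmax u_1 = {B}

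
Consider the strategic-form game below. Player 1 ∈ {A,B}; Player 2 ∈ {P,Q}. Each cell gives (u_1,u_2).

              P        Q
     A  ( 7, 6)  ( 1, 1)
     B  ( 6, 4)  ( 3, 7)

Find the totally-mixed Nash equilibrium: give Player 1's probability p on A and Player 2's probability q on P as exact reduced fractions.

P1 indiff ⇒ q·7+(1-q)·1 = q·6+(1-q)·3 ⇒ q(1) = (1-q)(2) ⇒ q = 2/3
P2 indiff ⇒ p·6+(1-p)·4 = p·1+(1-p)·7 ⇒ p(5) = (1-p)(3) ⇒ p = 3/8

p=3/8, q=2/3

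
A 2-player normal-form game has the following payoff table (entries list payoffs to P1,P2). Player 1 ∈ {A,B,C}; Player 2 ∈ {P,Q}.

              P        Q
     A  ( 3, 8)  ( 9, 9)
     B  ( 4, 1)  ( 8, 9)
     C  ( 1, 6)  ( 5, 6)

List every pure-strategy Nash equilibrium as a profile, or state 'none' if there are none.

(A,P): not NE [P1→B gives 4>3; P2→Q gives 9>8]
(A,Q): NE
(B,P): not NE [P2→Q gives 9>1]
(B,Q): not NE [P1→A gives 9>8]
(C,P): not NE [P1→B gives 4>1]
(C,Q): not NE [P1→A gives 9>5]

NE set: (A,Q)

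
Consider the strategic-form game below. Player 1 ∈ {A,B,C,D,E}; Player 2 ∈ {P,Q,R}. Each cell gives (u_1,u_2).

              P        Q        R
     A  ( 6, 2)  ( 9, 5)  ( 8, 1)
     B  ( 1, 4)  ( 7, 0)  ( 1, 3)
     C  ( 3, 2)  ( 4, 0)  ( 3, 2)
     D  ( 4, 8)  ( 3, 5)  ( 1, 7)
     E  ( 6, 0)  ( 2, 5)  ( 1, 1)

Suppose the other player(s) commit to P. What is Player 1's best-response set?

argmax u_1 = {A,E}

u_1(A vs P) = 6
u_1(B vs P) = 1
u_1(C vs P) = 3
u_1(D vs P) = 4
u_1(E vs P) = 6
max payoff 6 at {A,E}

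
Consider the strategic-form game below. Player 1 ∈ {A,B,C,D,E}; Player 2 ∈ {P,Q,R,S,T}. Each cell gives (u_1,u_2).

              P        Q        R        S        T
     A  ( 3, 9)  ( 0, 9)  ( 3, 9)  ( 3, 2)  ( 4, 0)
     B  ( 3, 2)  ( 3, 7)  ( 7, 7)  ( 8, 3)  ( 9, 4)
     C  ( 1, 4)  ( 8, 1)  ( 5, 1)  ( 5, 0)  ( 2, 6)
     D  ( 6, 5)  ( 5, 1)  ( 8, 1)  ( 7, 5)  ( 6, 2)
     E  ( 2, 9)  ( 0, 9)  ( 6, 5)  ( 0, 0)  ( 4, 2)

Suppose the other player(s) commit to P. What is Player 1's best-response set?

u_1(A vs P) = 3
u_1(B vs P) = 3
u_1(C vs P) = 1
u_1(D vs P) = 6
u_1(E vs P) = 2
max payoff 6 at {D}

P1 best: {D}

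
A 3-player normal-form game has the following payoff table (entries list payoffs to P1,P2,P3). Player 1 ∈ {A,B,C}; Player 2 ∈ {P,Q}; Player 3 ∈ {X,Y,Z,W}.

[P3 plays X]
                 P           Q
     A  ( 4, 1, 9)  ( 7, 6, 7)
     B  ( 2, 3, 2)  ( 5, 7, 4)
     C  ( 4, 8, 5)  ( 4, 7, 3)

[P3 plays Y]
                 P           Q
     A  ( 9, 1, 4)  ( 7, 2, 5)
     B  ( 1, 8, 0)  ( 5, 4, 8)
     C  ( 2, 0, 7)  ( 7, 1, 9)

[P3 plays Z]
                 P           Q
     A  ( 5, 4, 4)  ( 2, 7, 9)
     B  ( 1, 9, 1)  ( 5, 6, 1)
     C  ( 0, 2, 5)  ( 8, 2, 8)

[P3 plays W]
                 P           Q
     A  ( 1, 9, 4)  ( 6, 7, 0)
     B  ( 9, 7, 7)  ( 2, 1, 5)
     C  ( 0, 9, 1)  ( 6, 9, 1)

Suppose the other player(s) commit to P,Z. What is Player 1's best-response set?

argmax u_1 = {A}

u_1(A vs P,Z) = 5
u_1(B vs P,Z) = 1
u_1(C vs P,Z) = 0
max payoff 5 at {A}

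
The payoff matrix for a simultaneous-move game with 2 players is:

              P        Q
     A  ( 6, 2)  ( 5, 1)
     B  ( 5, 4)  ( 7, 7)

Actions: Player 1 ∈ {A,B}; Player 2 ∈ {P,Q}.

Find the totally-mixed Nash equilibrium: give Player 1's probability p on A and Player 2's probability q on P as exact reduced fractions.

p=3/4, q=2/3

P1 indiff ⇒ q·6+(1-q)·5 = q·5+(1-q)·7 ⇒ q(1) = (1-q)(2) ⇒ q = 2/3
P2 indiff ⇒ p·2+(1-p)·4 = p·1+(1-p)·7 ⇒ p(1) = (1-p)(3) ⇒ p = 3/4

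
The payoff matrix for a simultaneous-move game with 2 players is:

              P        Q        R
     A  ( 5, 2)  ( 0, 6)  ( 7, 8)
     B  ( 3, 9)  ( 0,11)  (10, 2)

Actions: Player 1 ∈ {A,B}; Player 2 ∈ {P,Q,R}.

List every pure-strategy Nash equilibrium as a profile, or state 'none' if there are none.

PSNE = {(B,Q)}

(A,P): not NE [P2→R gives 8>2]
(A,Q): not NE [P2→R gives 8>6]
(A,R): not NE [P1→B gives 10>7]
(B,P): not NE [P1→A gives 5>3; P2→Q gives 11>9]
(B,Q): NE
(B,R): not NE [P2→Q gives 11>2]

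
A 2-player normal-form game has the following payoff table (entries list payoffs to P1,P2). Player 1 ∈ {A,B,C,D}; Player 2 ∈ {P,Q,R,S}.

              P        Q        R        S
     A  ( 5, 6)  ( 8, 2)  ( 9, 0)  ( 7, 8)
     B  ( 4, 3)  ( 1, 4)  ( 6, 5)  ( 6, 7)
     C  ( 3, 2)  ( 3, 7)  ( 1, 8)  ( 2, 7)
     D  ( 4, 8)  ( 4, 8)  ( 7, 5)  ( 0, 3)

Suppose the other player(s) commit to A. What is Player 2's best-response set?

u_2(P vs A) = 6
u_2(Q vs A) = 2
u_2(R vs A) = 0
u_2(S vs A) = 8
max payoff 8 at {S}

argmax u_2 = {S}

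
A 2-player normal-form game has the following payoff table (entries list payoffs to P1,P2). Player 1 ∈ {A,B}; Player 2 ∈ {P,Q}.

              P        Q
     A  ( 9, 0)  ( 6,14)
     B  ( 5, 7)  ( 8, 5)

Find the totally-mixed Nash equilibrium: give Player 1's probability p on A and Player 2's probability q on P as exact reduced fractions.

P1 indiff ⇒ q·9+(1-q)·6 = q·5+(1-q)·8 ⇒ q(4) = (1-q)(2) ⇒ q = 1/3
P2 indiff ⇒ p·0+(1-p)·7 = p·14+(1-p)·5 ⇒ p(-14) = (1-p)(-2) ⇒ p = 1/8

p=1/8, q=1/3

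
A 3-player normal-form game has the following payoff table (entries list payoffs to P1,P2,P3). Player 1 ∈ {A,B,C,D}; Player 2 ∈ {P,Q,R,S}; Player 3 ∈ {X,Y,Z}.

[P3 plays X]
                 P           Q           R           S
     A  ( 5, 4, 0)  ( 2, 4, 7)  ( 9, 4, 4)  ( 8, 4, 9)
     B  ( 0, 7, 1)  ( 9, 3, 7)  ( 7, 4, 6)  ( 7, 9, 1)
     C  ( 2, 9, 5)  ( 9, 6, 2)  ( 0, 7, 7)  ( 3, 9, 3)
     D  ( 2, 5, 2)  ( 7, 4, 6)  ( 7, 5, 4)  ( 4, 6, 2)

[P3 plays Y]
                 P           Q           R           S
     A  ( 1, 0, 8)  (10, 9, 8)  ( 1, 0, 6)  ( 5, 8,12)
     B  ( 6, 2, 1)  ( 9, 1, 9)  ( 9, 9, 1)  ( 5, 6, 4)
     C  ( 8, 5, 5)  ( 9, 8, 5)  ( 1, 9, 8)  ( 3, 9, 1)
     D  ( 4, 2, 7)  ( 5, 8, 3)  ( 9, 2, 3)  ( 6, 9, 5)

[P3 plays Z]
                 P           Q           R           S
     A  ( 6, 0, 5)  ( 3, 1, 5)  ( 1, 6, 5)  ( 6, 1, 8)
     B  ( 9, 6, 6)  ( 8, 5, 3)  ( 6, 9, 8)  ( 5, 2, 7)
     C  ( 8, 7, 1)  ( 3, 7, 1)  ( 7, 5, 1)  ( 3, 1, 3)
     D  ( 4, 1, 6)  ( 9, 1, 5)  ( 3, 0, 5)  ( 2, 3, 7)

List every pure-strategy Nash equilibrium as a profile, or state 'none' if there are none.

(A,P,X): not NE [P3→Y gives 8>0]
(A,P,Y): not NE [P1→C gives 8>1; P2→Q gives 9>0]
(A,P,Z): not NE [P1→B gives 9>6; P2→R gives 6>0; P3→Y gives 8>5]
(A,Q,X): not NE [P1→C gives 9>2; P3→Y gives 8>7]
(A,Q,Y): NE
(A,Q,Z): not NE [P1→D gives 9>3; P2→R gives 6>1; P3→Y gives 8>5]
(A,R,X): not NE [P3→Y gives 6>4]
(A,R,Y): not NE [P1→D gives 9>1; P2→Q gives 9>0]
(A,R,Z): not NE [P1→C gives 7>1; P3→Y gives 6>5]
(A,S,X): not NE [P3→Y gives 12>9]
(A,S,Y): not NE [P1→D gives 6>5; P2→Q gives 9>8]
(A,S,Z): not NE [P2→R gives 6>1; P3→Y gives 12>8]
(B,P,X): not NE [P1→A gives 5>0; P2→S gives 9>7; P3→Z gives 6>1]
(B,P,Y): not NE [P1→C gives 8>6; P2→R gives 9>2; P3→Z gives 6>1]
(B,P,Z): not NE [P2→R gives 9>6]
(B,Q,X): not NE [P2→S gives 9>3; P3→Y gives 9>7]
(B,Q,Y): not NE [P1→A gives 10>9; P2→R gives 9>1]
(B,Q,Z): not NE [P1→D gives 9>8; P2→R gives 9>5; P3→Y gives 9>3]
(B,R,X): not NE [P1→A gives 9>7; P2→S gives 9>4; P3→Z gives 8>6]
(B,R,Y): not NE [P3→Z gives 8>1]
(B,R,Z): not NE [P1→C gives 7>6]
(B,S,X): not NE [P1→A gives 8>7; P3→Z gives 7>1]
(B,S,Y): not NE [P1→D gives 6>5; P2→R gives 9>6; P3→Z gives 7>4]
(B,S,Z): not NE [P1→A gives 6>5; P2→R gives 9>2]
(C,P,X): not NE [P1→A gives 5>2]
(C,P,Y): not NE [P2→S gives 9>5]
(C,P,Z): not NE [P1→B gives 9>8; P3→Y gives 5>1]
(C,Q,X): not NE [P2→S gives 9>6; P3→Y gives 5>2]
(C,Q,Y): not NE [P1→A gives 10>9; P2→S gives 9>8]
(C,Q,Z): not NE [P1→D gives 9>3; P3→Y gives 5>1]
(C,R,X): not NE [P1→A gives 9>0; P2→S gives 9>7; P3→Y gives 8>7]
(C,R,Y): not NE [P1→D gives 9>1]
(C,R,Z): not NE [P2→Q gives 7>5; P3→Y gives 8>1]
(C,S,X): not NE [P1→A gives 8>3]
(C,S,Y): not NE [P1→D gives 6>3; P3→Z gives 3>1]
(C,S,Z): not NE [P1→A gives 6>3; P2→Q gives 7>1]
(D,P,X): not NE [P1→A gives 5>2; P2→S gives 6>5; P3→Y gives 7>2]
(D,P,Y): not NE [P1→C gives 8>4; P2→S gives 9>2]
(D,P,Z): not NE [P1→B gives 9>4; P2→S gives 3>1; P3→Y gives 7>6]
(D,Q,X): not NE [P1→C gives 9>7; P2→S gives 6>4]
(D,Q,Y): not NE [P1→A gives 10>5; P2→S gives 9>8; P3→X gives 6>3]
(D,Q,Z): not NE [P2→S gives 3>1; P3→X gives 6>5]
(D,R,X): not NE [P1→A gives 9>7; P2→S gives 6>5; P3→Z gives 5>4]
(D,R,Y): not NE [P2→S gives 9>2; P3→Z gives 5>3]
(D,R,Z): not NE [P1→C gives 7>3; P2→S gives 3>0]
(D,S,X): not NE [P1→A gives 8>4; P3→Z gives 7>2]
(D,S,Y): not NE [P3→Z gives 7>5]
(D,S,Z): not NE [P1→A gives 6>2]

NE set: (A,Q,Y)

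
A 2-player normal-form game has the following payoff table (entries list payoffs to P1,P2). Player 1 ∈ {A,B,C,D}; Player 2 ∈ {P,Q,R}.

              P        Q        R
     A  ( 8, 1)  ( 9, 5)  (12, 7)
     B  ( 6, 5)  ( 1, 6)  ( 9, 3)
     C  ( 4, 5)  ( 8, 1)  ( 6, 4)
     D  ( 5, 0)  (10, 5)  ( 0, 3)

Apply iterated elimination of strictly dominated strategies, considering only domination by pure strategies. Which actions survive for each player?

Remaining: P1:{A,D} P2:{Q,R}

P1 drop B (A beats it: P:8>6 Q:9>1 R:12>9)
P1 drop C (A beats it: P:8>4 Q:9>8 R:12>6)
P2 drop P (Q beats it: A:5>1 D:5>0)
P1→{A,D} P2→{Q,R}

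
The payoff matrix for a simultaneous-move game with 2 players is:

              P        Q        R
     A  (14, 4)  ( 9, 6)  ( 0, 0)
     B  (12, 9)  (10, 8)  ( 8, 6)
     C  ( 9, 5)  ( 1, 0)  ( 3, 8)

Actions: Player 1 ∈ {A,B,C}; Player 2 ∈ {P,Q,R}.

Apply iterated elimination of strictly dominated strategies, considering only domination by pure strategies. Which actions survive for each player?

Remaining: P1:{A,B} P2:{P,Q}

P1 drop C (B beats it: P:12>9 Q:10>1 R:8>3)
P2 drop R (P beats it: A:4>0 B:9>6)
P1→{A,B} P2→{P,Q}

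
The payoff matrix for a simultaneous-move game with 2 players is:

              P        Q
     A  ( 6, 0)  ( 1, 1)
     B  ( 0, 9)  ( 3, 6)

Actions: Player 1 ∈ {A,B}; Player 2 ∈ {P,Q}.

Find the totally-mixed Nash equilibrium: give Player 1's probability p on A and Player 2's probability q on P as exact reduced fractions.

P1 indiff ⇒ q·6+(1-q)·1 = q·0+(1-q)·3 ⇒ q(6) = (1-q)(2) ⇒ q = 1/4
P2 indiff ⇒ p·0+(1-p)·9 = p·1+(1-p)·6 ⇒ p(-1) = (1-p)(-3) ⇒ p = 3/4

(p,q) = (3/4, 1/4)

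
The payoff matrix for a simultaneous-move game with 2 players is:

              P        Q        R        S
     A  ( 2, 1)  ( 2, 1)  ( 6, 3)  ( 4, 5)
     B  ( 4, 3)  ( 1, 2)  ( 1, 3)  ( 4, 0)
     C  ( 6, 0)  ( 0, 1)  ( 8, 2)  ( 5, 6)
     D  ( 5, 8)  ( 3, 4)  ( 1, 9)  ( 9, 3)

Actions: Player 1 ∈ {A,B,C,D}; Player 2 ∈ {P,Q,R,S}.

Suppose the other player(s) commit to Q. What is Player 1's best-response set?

u_1(A vs Q) = 2
u_1(B vs Q) = 1
u_1(C vs Q) = 0
u_1(D vs Q) = 3
max payoff 3 at {D}

argmax u_1 = {D}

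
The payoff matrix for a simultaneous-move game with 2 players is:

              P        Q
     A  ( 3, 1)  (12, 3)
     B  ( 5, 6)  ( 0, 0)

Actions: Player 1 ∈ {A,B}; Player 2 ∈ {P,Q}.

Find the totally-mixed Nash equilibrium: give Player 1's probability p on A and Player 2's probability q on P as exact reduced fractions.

P1 indiff ⇒ q·3+(1-q)·12 = q·5+(1-q)·0 ⇒ q(-2) = (1-q)(-12) ⇒ q = 6/7
P2 indiff ⇒ p·1+(1-p)·6 = p·3+(1-p)·0 ⇒ p(-2) = (1-p)(-6) ⇒ p = 3/4

p=3/4, q=6/7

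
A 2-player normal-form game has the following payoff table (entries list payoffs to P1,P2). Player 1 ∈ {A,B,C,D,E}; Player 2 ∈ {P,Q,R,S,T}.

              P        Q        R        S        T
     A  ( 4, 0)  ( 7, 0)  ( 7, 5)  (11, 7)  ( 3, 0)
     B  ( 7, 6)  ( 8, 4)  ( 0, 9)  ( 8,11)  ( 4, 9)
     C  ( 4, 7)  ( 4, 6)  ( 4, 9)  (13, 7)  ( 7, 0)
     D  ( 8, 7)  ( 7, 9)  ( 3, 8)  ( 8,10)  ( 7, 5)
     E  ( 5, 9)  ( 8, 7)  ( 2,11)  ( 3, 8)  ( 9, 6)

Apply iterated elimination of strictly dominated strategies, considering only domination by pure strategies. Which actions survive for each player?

Remaining: P1:{A,C} P2:{R,S}

P2 drop P (R beats it: A:5>0 B:9>6 C:9>7 D:8>7 E:11>9)
P2 drop Q (S beats it: A:7>0 B:11>4 C:7>6 D:10>9 E:8>7)
P1 drop B (C beats it: R:4>0 S:13>8 T:7>4)
P2 drop T (R beats it: A:5>0 C:9>0 D:8>5 E:11>6)
P1 drop D (A beats it: R:7>3 S:11>8)
P1 drop E (A beats it: R:7>2 S:11>3)
P1→{A,C} P2→{R,S}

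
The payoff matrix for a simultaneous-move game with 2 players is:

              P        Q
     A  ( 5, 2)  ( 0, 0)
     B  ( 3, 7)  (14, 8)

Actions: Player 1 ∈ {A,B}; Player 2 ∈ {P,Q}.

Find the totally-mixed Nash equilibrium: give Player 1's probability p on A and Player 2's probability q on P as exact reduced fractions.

P1 indiff ⇒ q·5+(1-q)·0 = q·3+(1-q)·14 ⇒ q(2) = (1-q)(14) ⇒ q = 7/8
P2 indiff ⇒ p·2+(1-p)·7 = p·0+(1-p)·8 ⇒ p(2) = (1-p)(1) ⇒ p = 1/3

P1 mixes 1/3 on A; P2 mixes 7/8 on P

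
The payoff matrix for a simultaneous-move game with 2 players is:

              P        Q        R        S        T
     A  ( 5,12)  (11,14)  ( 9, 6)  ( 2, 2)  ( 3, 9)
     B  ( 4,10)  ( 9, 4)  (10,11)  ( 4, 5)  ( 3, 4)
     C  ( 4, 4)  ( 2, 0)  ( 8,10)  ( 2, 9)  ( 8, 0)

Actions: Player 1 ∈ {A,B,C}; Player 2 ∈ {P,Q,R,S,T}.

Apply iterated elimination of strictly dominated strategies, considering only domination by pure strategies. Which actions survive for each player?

P2 drop S (R beats it: A:6>2 B:11>5 C:10>9)
P2 drop T (P beats it: A:12>9 B:10>4 C:4>0)
P1 drop C (A beats it: P:5>4 Q:11>2 R:9>8)
P1→{A,B} P2→{P,Q,R}

Remaining: P1:{A,B} P2:{P,Q,R}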